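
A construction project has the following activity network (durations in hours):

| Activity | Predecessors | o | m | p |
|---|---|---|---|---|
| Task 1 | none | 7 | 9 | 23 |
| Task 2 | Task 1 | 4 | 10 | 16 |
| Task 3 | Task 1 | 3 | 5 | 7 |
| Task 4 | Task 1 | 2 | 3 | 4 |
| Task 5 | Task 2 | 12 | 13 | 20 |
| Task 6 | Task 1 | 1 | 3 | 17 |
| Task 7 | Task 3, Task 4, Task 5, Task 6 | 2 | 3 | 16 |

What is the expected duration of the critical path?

40 hours

te_Task 1 = (7 + 4·9 + 23)/6 = 66/6 = 11
te_Task 2 = (4 + 4·10 + 16)/6 = 60/6 = 10
te_Task 3 = (3 + 4·5 + 7)/6 = 30/6 = 5
te_Task 4 = (2 + 4·3 + 4)/6 = 18/6 = 3
te_Task 5 = (12 + 4·13 + 20)/6 = 84/6 = 14
te_Task 6 = (1 + 4·3 + 17)/6 = 30/6 = 5
te_Task 7 = (2 + 4·3 + 16)/6 = 30/6 = 5

Forward pass:
ES_Task 1 = 0; EF_Task 1 = 11
ES_Task 2 = 11; EF_Task 2 = 11+10 = 21
ES_Task 3 = 11; EF_Task 3 = 11+5 = 16
ES_Task 4 = 11; EF_Task 4 = 11+3 = 14
ES_Task 5 = 21; EF_Task 5 = 21+14 = 35
ES_Task 6 = 11; EF_Task 6 = 11+5 = 16
ES_Task 7 = max(EF_Task 3=16, EF_Task 4=14, EF_Task 5=35, EF_Task 6=16) = 35; EF_Task 7 = 35+5 = 40
Expected project duration μ = 40 hours. Critical path: Task 1 → Task 2 → Task 5 → Task 7.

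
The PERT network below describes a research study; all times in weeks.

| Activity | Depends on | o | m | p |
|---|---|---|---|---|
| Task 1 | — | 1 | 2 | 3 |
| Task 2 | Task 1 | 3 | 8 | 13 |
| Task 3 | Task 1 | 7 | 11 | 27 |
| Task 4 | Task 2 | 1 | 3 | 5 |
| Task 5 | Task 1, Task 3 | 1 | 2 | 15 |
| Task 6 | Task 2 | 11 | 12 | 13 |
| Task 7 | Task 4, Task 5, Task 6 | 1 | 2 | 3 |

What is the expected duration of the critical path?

te_Task 1 = (1 + 4·2 + 3)/6 = 12/6 = 2
te_Task 2 = (3 + 4·8 + 13)/6 = 48/6 = 8
te_Task 3 = (7 + 4·11 + 27)/6 = 78/6 = 13
te_Task 4 = (1 + 4·3 + 5)/6 = 18/6 = 3
te_Task 5 = (1 + 4·2 + 15)/6 = 24/6 = 4
te_Task 6 = (11 + 4·12 + 13)/6 = 72/6 = 12
te_Task 7 = (1 + 4·2 + 3)/6 = 12/6 = 2

Forward pass:
ES_Task 1 = 0; EF_Task 1 = 2
ES_Task 2 = 2; EF_Task 2 = 2+8 = 10
ES_Task 3 = 2; EF_Task 3 = 2+13 = 15
ES_Task 4 = 10; EF_Task 4 = 10+3 = 13
ES_Task 5 = max(EF_Task 1=2, EF_Task 3=15) = 15; EF_Task 5 = 15+4 = 19
ES_Task 6 = 10; EF_Task 6 = 10+12 = 22
ES_Task 7 = max(EF_Task 4=13, EF_Task 5=19, EF_Task 6=22) = 22; EF_Task 7 = 22+2 = 24
Expected project duration μ = 24 weeks. Critical path: Task 1 → Task 2 → Task 6 → Task 7.

24 weeks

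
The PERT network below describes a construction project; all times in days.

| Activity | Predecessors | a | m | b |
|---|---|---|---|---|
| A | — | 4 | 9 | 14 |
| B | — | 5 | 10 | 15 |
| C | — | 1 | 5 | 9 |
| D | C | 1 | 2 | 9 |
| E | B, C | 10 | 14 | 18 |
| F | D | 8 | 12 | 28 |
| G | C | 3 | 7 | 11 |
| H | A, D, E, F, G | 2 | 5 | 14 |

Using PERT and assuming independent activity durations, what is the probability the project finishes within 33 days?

0.847

te_A = (4 + 4·9 + 14)/6 = 54/6 = 9; σ²_A = ((14−4)/6)² = 2.778
te_B = (5 + 4·10 + 15)/6 = 60/6 = 10; σ²_B = ((15−5)/6)² = 2.778
te_C = (1 + 4·5 + 9)/6 = 30/6 = 5; σ²_C = ((9−1)/6)² = 1.778
te_D = (1 + 4·2 + 9)/6 = 18/6 = 3; σ²_D = ((9−1)/6)² = 1.778
te_E = (10 + 4·14 + 18)/6 = 84/6 = 14; σ²_E = ((18−10)/6)² = 1.778
te_F = (8 + 4·12 + 28)/6 = 84/6 = 14; σ²_F = ((28−8)/6)² = 11.111
te_G = (3 + 4·7 + 11)/6 = 42/6 = 7; σ²_G = ((11−3)/6)² = 1.778
te_H = (2 + 4·5 + 14)/6 = 36/6 = 6; σ²_H = ((14−2)/6)² = 4.000

Forward pass:
ES_A = 0; EF_A = 9
ES_B = 0; EF_B = 10
ES_C = 0; EF_C = 5
ES_D = 5; EF_D = 5+3 = 8
ES_E = max(EF_B=10, EF_C=5) = 10; EF_E = 10+14 = 24
ES_F = 8; EF_F = 8+14 = 22
ES_G = 5; EF_G = 5+7 = 12
ES_H = max(EF_A=9, EF_D=8, EF_E=24, EF_F=22, EF_G=12) = 24; EF_H = 24+6 = 30
Expected project duration μ = 30 days. Critical path: B → E → H.

Variance along critical path = 2.778 + 1.778 + 4.000 = 8.556; σ = √8.556 = 2.925 days.
Z = (33 − 30) / 2.925 = 1.026
P(T ≤ 33) = Φ(1.026) ≈ 0.847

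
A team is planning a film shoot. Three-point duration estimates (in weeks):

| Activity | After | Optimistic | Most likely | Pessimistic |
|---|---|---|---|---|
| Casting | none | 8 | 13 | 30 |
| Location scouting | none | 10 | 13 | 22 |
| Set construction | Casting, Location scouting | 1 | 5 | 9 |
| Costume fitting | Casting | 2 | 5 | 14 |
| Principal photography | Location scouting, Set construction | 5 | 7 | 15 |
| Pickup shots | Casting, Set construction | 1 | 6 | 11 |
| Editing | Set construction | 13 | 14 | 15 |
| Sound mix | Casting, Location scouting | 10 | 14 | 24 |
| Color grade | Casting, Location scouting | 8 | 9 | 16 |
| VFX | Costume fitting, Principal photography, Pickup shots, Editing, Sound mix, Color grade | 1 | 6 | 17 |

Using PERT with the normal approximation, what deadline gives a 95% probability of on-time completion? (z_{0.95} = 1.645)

te_Casting = (8 + 4·13 + 30)/6 = 90/6 = 15; σ²_Casting = ((30−8)/6)² = 13.444
te_Location scouting = (10 + 4·13 + 22)/6 = 84/6 = 14; σ²_Location scouting = ((22−10)/6)² = 4.000
te_Set construction = (1 + 4·5 + 9)/6 = 30/6 = 5; σ²_Set construction = ((9−1)/6)² = 1.778
te_Costume fitting = (2 + 4·5 + 14)/6 = 36/6 = 6; σ²_Costume fitting = ((14−2)/6)² = 4.000
te_Principal photography = (5 + 4·7 + 15)/6 = 48/6 = 8; σ²_Principal photography = ((15−5)/6)² = 2.778
te_Pickup shots = (1 + 4·6 + 11)/6 = 36/6 = 6; σ²_Pickup shots = ((11−1)/6)² = 2.778
te_Editing = (13 + 4·14 + 15)/6 = 84/6 = 14; σ²_Editing = ((15−13)/6)² = 0.111
te_Sound mix = (10 + 4·14 + 24)/6 = 90/6 = 15; σ²_Sound mix = ((24−10)/6)² = 5.444
te_Color grade = (8 + 4·9 + 16)/6 = 60/6 = 10; σ²_Color grade = ((16−8)/6)² = 1.778
te_VFX = (1 + 4·6 + 17)/6 = 42/6 = 7; σ²_VFX = ((17−1)/6)² = 7.111

Forward pass:
ES_Casting = 0; EF_Casting = 15
ES_Location scouting = 0; EF_Location scouting = 14
ES_Set construction = max(EF_Casting=15, EF_Location scouting=14) = 15; EF_Set construction = 15+5 = 20
ES_Costume fitting = 15; EF_Costume fitting = 15+6 = 21
ES_Principal photography = max(EF_Location scouting=14, EF_Set construction=20) = 20; EF_Principal photography = 20+8 = 28
ES_Pickup shots = max(EF_Casting=15, EF_Set construction=20) = 20; EF_Pickup shots = 20+6 = 26
ES_Editing = 20; EF_Editing = 20+14 = 34
ES_Sound mix = max(EF_Casting=15, EF_Location scouting=14) = 15; EF_Sound mix = 15+15 = 30
ES_Color grade = max(EF_Casting=15, EF_Location scouting=14) = 15; EF_Color grade = 15+10 = 25
ES_VFX = max(EF_Costume fitting=21, EF_Principal photography=28, EF_Pickup shots=26, EF_Editing=34, EF_Sound mix=30, EF_Color grade=25) = 34; EF_VFX = 34+7 = 41
Expected project duration μ = 41 weeks. Critical path: Casting → Set construction → Editing → VFX.

Variance along critical path = 13.444 + 1.778 + 0.111 + 7.111 = 22.444; σ = 4.738 weeks.
D = μ + z·σ = 41 + 1.645·4.738 = 48.8 weeks

48.8 weeks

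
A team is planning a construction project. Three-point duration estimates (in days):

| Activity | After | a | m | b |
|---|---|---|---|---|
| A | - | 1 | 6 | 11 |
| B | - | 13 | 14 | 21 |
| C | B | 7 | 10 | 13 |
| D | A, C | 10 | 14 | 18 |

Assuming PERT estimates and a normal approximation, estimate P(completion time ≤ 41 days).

0.826

te_A = (1 + 4·6 + 11)/6 = 36/6 = 6; σ²_A = ((11−1)/6)² = 2.778
te_B = (13 + 4·14 + 21)/6 = 90/6 = 15; σ²_B = ((21−13)/6)² = 1.778
te_C = (7 + 4·10 + 13)/6 = 60/6 = 10; σ²_C = ((13−7)/6)² = 1.000
te_D = (10 + 4·14 + 18)/6 = 84/6 = 14; σ²_D = ((18−10)/6)² = 1.778

Forward pass:
ES_A = 0; EF_A = 6
ES_B = 0; EF_B = 15
ES_C = 15; EF_C = 15+10 = 25
ES_D = max(EF_A=6, EF_C=25) = 25; EF_D = 25+14 = 39
Expected project duration μ = 39 days. Critical path: B → C → D.

Variance along critical path = 1.778 + 1.000 + 1.778 = 4.556; σ = √4.556 = 2.134 days.
Z = (41 − 39) / 2.134 = 0.937
P(T ≤ 41) = Φ(0.937) ≈ 0.826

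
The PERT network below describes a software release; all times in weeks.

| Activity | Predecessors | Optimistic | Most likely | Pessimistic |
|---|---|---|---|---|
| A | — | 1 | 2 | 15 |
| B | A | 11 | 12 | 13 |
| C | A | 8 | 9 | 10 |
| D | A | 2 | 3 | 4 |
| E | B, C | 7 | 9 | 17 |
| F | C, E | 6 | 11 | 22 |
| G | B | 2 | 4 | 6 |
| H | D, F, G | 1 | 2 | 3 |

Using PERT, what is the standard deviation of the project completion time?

te_A = (1 + 4·2 + 15)/6 = 24/6 = 4; σ²_A = ((15−1)/6)² = 5.444
te_B = (11 + 4·12 + 13)/6 = 72/6 = 12; σ²_B = ((13−11)/6)² = 0.111
te_C = (8 + 4·9 + 10)/6 = 54/6 = 9; σ²_C = ((10−8)/6)² = 0.111
te_D = (2 + 4·3 + 4)/6 = 18/6 = 3; σ²_D = ((4−2)/6)² = 0.111
te_E = (7 + 4·9 + 17)/6 = 60/6 = 10; σ²_E = ((17−7)/6)² = 2.778
te_F = (6 + 4·11 + 22)/6 = 72/6 = 12; σ²_F = ((22−6)/6)² = 7.111
te_G = (2 + 4·4 + 6)/6 = 24/6 = 4; σ²_G = ((6−2)/6)² = 0.444
te_H = (1 + 4·2 + 3)/6 = 12/6 = 2; σ²_H = ((3−1)/6)² = 0.111

Forward pass:
ES_A = 0; EF_A = 4
ES_B = 4; EF_B = 4+12 = 16
ES_C = 4; EF_C = 4+9 = 13
ES_D = 4; EF_D = 4+3 = 7
ES_E = max(EF_B=16, EF_C=13) = 16; EF_E = 16+10 = 26
ES_F = max(EF_C=13, EF_E=26) = 26; EF_F = 26+12 = 38
ES_G = 16; EF_G = 16+4 = 20
ES_H = max(EF_D=7, EF_F=38, EF_G=20) = 38; EF_H = 38+2 = 40
Expected project duration μ = 40 weeks. Critical path: A → B → E → F → H.

Variance along critical path = 5.444 + 0.111 + 2.778 + 7.111 + 0.111 = 15.556
σ = √15.556 = 3.944 weeks

3.94 weeks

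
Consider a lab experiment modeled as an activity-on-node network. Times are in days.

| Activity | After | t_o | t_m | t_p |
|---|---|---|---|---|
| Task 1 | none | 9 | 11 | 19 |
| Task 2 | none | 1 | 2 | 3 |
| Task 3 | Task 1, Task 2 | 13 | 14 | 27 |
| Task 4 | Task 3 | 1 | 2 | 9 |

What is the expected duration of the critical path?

31 days

te_Task 1 = (9 + 4·11 + 19)/6 = 72/6 = 12
te_Task 2 = (1 + 4·2 + 3)/6 = 12/6 = 2
te_Task 3 = (13 + 4·14 + 27)/6 = 96/6 = 16
te_Task 4 = (1 + 4·2 + 9)/6 = 18/6 = 3

Forward pass:
ES_Task 1 = 0; EF_Task 1 = 12
ES_Task 2 = 0; EF_Task 2 = 2
ES_Task 3 = max(EF_Task 1=12, EF_Task 2=2) = 12; EF_Task 3 = 12+16 = 28
ES_Task 4 = 28; EF_Task 4 = 28+3 = 31
Expected project duration μ = 31 days. Critical path: Task 1 → Task 3 → Task 4.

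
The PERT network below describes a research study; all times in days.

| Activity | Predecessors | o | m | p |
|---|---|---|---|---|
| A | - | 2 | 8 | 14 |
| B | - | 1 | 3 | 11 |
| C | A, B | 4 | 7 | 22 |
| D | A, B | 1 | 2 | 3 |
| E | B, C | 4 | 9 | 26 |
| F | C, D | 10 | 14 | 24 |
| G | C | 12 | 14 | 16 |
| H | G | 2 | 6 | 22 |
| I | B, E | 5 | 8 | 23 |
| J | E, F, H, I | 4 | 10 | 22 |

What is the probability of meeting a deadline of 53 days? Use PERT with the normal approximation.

te_A = (2 + 4·8 + 14)/6 = 48/6 = 8; σ²_A = ((14−2)/6)² = 4.000
te_B = (1 + 4·3 + 11)/6 = 24/6 = 4; σ²_B = ((11−1)/6)² = 2.778
te_C = (4 + 4·7 + 22)/6 = 54/6 = 9; σ²_C = ((22−4)/6)² = 9.000
te_D = (1 + 4·2 + 3)/6 = 12/6 = 2; σ²_D = ((3−1)/6)² = 0.111
te_E = (4 + 4·9 + 26)/6 = 66/6 = 11; σ²_E = ((26−4)/6)² = 13.444
te_F = (10 + 4·14 + 24)/6 = 90/6 = 15; σ²_F = ((24−10)/6)² = 5.444
te_G = (12 + 4·14 + 16)/6 = 84/6 = 14; σ²_G = ((16−12)/6)² = 0.444
te_H = (2 + 4·6 + 22)/6 = 48/6 = 8; σ²_H = ((22−2)/6)² = 11.111
te_I = (5 + 4·8 + 23)/6 = 60/6 = 10; σ²_I = ((23−5)/6)² = 9.000
te_J = (4 + 4·10 + 22)/6 = 66/6 = 11; σ²_J = ((22−4)/6)² = 9.000

Forward pass:
ES_A = 0; EF_A = 8
ES_B = 0; EF_B = 4
ES_C = max(EF_A=8, EF_B=4) = 8; EF_C = 8+9 = 17
ES_D = max(EF_A=8, EF_B=4) = 8; EF_D = 8+2 = 10
ES_E = max(EF_B=4, EF_C=17) = 17; EF_E = 17+11 = 28
ES_F = max(EF_C=17, EF_D=10) = 17; EF_F = 17+15 = 32
ES_G = 17; EF_G = 17+14 = 31
ES_H = 31; EF_H = 31+8 = 39
ES_I = max(EF_B=4, EF_E=28) = 28; EF_I = 28+10 = 38
ES_J = max(EF_E=28, EF_F=32, EF_H=39, EF_I=38) = 39; EF_J = 39+11 = 50
Expected project duration μ = 50 days. Critical path: A → C → G → H → J.

Variance along critical path = 4.000 + 9.000 + 0.444 + 11.111 + 9.000 = 33.556; σ = √33.556 = 5.793 days.
Z = (53 − 50) / 5.793 = 0.518
P(T ≤ 53) = Φ(0.518) ≈ 0.698

0.698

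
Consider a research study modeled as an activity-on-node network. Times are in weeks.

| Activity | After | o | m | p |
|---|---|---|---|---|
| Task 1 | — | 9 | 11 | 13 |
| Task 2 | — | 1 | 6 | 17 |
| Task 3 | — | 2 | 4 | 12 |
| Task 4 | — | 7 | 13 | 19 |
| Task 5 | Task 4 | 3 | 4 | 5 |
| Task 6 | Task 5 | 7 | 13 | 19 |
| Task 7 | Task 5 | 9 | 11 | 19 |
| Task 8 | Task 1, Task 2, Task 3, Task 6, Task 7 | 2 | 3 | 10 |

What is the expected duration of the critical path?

34 weeks

te_Task 1 = (9 + 4·11 + 13)/6 = 66/6 = 11
te_Task 2 = (1 + 4·6 + 17)/6 = 42/6 = 7
te_Task 3 = (2 + 4·4 + 12)/6 = 30/6 = 5
te_Task 4 = (7 + 4·13 + 19)/6 = 78/6 = 13
te_Task 5 = (3 + 4·4 + 5)/6 = 24/6 = 4
te_Task 6 = (7 + 4·13 + 19)/6 = 78/6 = 13
te_Task 7 = (9 + 4·11 + 19)/6 = 72/6 = 12
te_Task 8 = (2 + 4·3 + 10)/6 = 24/6 = 4

Forward pass:
ES_Task 1 = 0; EF_Task 1 = 11
ES_Task 2 = 0; EF_Task 2 = 7
ES_Task 3 = 0; EF_Task 3 = 5
ES_Task 4 = 0; EF_Task 4 = 13
ES_Task 5 = 13; EF_Task 5 = 13+4 = 17
ES_Task 6 = 17; EF_Task 6 = 17+13 = 30
ES_Task 7 = 17; EF_Task 7 = 17+12 = 29
ES_Task 8 = max(EF_Task 1=11, EF_Task 2=7, EF_Task 3=5, EF_Task 6=30, EF_Task 7=29) = 30; EF_Task 8 = 30+4 = 34
Expected project duration μ = 34 weeks. Critical path: Task 4 → Task 5 → Task 6 → Task 8.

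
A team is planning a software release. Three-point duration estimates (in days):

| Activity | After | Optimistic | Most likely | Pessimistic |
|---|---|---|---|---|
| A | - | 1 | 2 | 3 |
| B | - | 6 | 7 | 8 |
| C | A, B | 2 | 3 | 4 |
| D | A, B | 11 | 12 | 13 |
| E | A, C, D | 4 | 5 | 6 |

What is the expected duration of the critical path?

24 days

te_A = (1 + 4·2 + 3)/6 = 12/6 = 2
te_B = (6 + 4·7 + 8)/6 = 42/6 = 7
te_C = (2 + 4·3 + 4)/6 = 18/6 = 3
te_D = (11 + 4·12 + 13)/6 = 72/6 = 12
te_E = (4 + 4·5 + 6)/6 = 30/6 = 5

Forward pass:
ES_A = 0; EF_A = 2
ES_B = 0; EF_B = 7
ES_C = max(EF_A=2, EF_B=7) = 7; EF_C = 7+3 = 10
ES_D = max(EF_A=2, EF_B=7) = 7; EF_D = 7+12 = 19
ES_E = max(EF_A=2, EF_C=10, EF_D=19) = 19; EF_E = 19+5 = 24
Expected project duration μ = 24 days. Critical path: B → D → E.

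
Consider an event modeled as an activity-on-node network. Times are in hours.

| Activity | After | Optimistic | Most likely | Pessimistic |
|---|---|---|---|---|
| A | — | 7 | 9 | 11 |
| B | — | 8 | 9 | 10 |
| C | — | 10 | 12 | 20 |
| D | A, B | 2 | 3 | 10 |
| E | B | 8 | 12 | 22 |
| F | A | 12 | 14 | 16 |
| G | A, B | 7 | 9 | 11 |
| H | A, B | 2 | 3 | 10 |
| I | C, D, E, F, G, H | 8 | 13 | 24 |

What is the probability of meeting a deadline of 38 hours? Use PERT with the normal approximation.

0.638

te_A = (7 + 4·9 + 11)/6 = 54/6 = 9; σ²_A = ((11−7)/6)² = 0.444
te_B = (8 + 4·9 + 10)/6 = 54/6 = 9; σ²_B = ((10−8)/6)² = 0.111
te_C = (10 + 4·12 + 20)/6 = 78/6 = 13; σ²_C = ((20−10)/6)² = 2.778
te_D = (2 + 4·3 + 10)/6 = 24/6 = 4; σ²_D = ((10−2)/6)² = 1.778
te_E = (8 + 4·12 + 22)/6 = 78/6 = 13; σ²_E = ((22−8)/6)² = 5.444
te_F = (12 + 4·14 + 16)/6 = 84/6 = 14; σ²_F = ((16−12)/6)² = 0.444
te_G = (7 + 4·9 + 11)/6 = 54/6 = 9; σ²_G = ((11−7)/6)² = 0.444
te_H = (2 + 4·3 + 10)/6 = 24/6 = 4; σ²_H = ((10−2)/6)² = 1.778
te_I = (8 + 4·13 + 24)/6 = 84/6 = 14; σ²_I = ((24−8)/6)² = 7.111

Forward pass:
ES_A = 0; EF_A = 9
ES_B = 0; EF_B = 9
ES_C = 0; EF_C = 13
ES_D = max(EF_A=9, EF_B=9) = 9; EF_D = 9+4 = 13
ES_E = 9; EF_E = 9+13 = 22
ES_F = 9; EF_F = 9+14 = 23
ES_G = max(EF_A=9, EF_B=9) = 9; EF_G = 9+9 = 18
ES_H = max(EF_A=9, EF_B=9) = 9; EF_H = 9+4 = 13
ES_I = max(EF_C=13, EF_D=13, EF_E=22, EF_F=23, EF_G=18, EF_H=13) = 23; EF_I = 23+14 = 37
Expected project duration μ = 37 hours. Critical path: A → F → I.

Variance along critical path = 0.444 + 0.444 + 7.111 = 8.000; σ = √8.000 = 2.828 hours.
Z = (38 − 37) / 2.828 = 0.354
P(T ≤ 38) = Φ(0.354) ≈ 0.638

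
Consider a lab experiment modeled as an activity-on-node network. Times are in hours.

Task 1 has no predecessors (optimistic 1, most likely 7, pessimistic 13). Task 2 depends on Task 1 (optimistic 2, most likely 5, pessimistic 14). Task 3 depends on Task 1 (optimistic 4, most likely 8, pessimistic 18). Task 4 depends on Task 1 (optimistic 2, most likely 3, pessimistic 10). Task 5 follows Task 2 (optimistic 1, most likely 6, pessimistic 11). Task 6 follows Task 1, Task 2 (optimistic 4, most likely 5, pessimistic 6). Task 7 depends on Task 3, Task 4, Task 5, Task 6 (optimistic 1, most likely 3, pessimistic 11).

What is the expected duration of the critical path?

23 hours

te_Task 1 = (1 + 4·7 + 13)/6 = 42/6 = 7
te_Task 2 = (2 + 4·5 + 14)/6 = 36/6 = 6
te_Task 3 = (4 + 4·8 + 18)/6 = 54/6 = 9
te_Task 4 = (2 + 4·3 + 10)/6 = 24/6 = 4
te_Task 5 = (1 + 4·6 + 11)/6 = 36/6 = 6
te_Task 6 = (4 + 4·5 + 6)/6 = 30/6 = 5
te_Task 7 = (1 + 4·3 + 11)/6 = 24/6 = 4

Forward pass:
ES_Task 1 = 0; EF_Task 1 = 7
ES_Task 2 = 7; EF_Task 2 = 7+6 = 13
ES_Task 3 = 7; EF_Task 3 = 7+9 = 16
ES_Task 4 = 7; EF_Task 4 = 7+4 = 11
ES_Task 5 = 13; EF_Task 5 = 13+6 = 19
ES_Task 6 = max(EF_Task 1=7, EF_Task 2=13) = 13; EF_Task 6 = 13+5 = 18
ES_Task 7 = max(EF_Task 3=16, EF_Task 4=11, EF_Task 5=19, EF_Task 6=18) = 19; EF_Task 7 = 19+4 = 23
Expected project duration μ = 23 hours. Critical path: Task 1 → Task 2 → Task 5 → Task 7.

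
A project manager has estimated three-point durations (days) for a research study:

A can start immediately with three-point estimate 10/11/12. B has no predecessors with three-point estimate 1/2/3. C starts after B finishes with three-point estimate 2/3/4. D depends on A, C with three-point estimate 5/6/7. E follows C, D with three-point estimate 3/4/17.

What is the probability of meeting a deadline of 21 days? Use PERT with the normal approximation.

0.200

te_A = (10 + 4·11 + 12)/6 = 66/6 = 11; σ²_A = ((12−10)/6)² = 0.111
te_B = (1 + 4·2 + 3)/6 = 12/6 = 2; σ²_B = ((3−1)/6)² = 0.111
te_C = (2 + 4·3 + 4)/6 = 18/6 = 3; σ²_C = ((4−2)/6)² = 0.111
te_D = (5 + 4·6 + 7)/6 = 36/6 = 6; σ²_D = ((7−5)/6)² = 0.111
te_E = (3 + 4·4 + 17)/6 = 36/6 = 6; σ²_E = ((17−3)/6)² = 5.444

Forward pass:
ES_A = 0; EF_A = 11
ES_B = 0; EF_B = 2
ES_C = 2; EF_C = 2+3 = 5
ES_D = max(EF_A=11, EF_C=5) = 11; EF_D = 11+6 = 17
ES_E = max(EF_C=5, EF_D=17) = 17; EF_E = 17+6 = 23
Expected project duration μ = 23 days. Critical path: A → D → E.

Variance along critical path = 0.111 + 0.111 + 5.444 = 5.667; σ = √5.667 = 2.380 days.
Z = (21 − 23) / 2.380 = -0.840
P(T ≤ 21) = Φ(-0.840) ≈ 0.200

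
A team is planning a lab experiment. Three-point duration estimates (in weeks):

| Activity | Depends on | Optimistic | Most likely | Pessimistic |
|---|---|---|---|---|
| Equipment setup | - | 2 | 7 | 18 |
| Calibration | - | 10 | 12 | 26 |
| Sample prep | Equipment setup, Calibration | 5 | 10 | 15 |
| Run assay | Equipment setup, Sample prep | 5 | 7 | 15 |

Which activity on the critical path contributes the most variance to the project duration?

Calibration

te_Equipment setup = (2 + 4·7 + 18)/6 = 48/6 = 8; σ²_Equipment setup = ((18−2)/6)² = 7.111
te_Calibration = (10 + 4·12 + 26)/6 = 84/6 = 14; σ²_Calibration = ((26−10)/6)² = 7.111
te_Sample prep = (5 + 4·10 + 15)/6 = 60/6 = 10; σ²_Sample prep = ((15−5)/6)² = 2.778
te_Run assay = (5 + 4·7 + 15)/6 = 48/6 = 8; σ²_Run assay = ((15−5)/6)² = 2.778

Forward pass:
ES_Equipment setup = 0; EF_Equipment setup = 8
ES_Calibration = 0; EF_Calibration = 14
ES_Sample prep = max(EF_Equipment setup=8, EF_Calibration=14) = 14; EF_Sample prep = 14+10 = 24
ES_Run assay = max(EF_Equipment setup=8, EF_Sample prep=24) = 24; EF_Run assay = 24+8 = 32
Expected project duration μ = 32 weeks. Critical path: Calibration → Sample prep → Run assay.

Variances on critical path: σ²_Calibration=7.111, σ²_Sample prep=2.778, σ²_Run assay=2.778.
Largest is σ²_Calibration = 7.111.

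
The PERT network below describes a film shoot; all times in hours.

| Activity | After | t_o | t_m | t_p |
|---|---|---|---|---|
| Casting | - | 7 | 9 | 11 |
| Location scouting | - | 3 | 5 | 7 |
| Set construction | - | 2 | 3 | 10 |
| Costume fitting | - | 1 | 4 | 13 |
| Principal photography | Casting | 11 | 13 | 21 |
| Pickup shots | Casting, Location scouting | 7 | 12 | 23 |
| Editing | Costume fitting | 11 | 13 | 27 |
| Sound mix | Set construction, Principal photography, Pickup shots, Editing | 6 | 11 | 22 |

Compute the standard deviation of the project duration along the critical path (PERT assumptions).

3.21 hours

te_Casting = (7 + 4·9 + 11)/6 = 54/6 = 9; σ²_Casting = ((11−7)/6)² = 0.444
te_Location scouting = (3 + 4·5 + 7)/6 = 30/6 = 5; σ²_Location scouting = ((7−3)/6)² = 0.444
te_Set construction = (2 + 4·3 + 10)/6 = 24/6 = 4; σ²_Set construction = ((10−2)/6)² = 1.778
te_Costume fitting = (1 + 4·4 + 13)/6 = 30/6 = 5; σ²_Costume fitting = ((13−1)/6)² = 4.000
te_Principal photography = (11 + 4·13 + 21)/6 = 84/6 = 14; σ²_Principal photography = ((21−11)/6)² = 2.778
te_Pickup shots = (7 + 4·12 + 23)/6 = 78/6 = 13; σ²_Pickup shots = ((23−7)/6)² = 7.111
te_Editing = (11 + 4·13 + 27)/6 = 90/6 = 15; σ²_Editing = ((27−11)/6)² = 7.111
te_Sound mix = (6 + 4·11 + 22)/6 = 72/6 = 12; σ²_Sound mix = ((22−6)/6)² = 7.111

Forward pass:
ES_Casting = 0; EF_Casting = 9
ES_Location scouting = 0; EF_Location scouting = 5
ES_Set construction = 0; EF_Set construction = 4
ES_Costume fitting = 0; EF_Costume fitting = 5
ES_Principal photography = 9; EF_Principal photography = 9+14 = 23
ES_Pickup shots = max(EF_Casting=9, EF_Location scouting=5) = 9; EF_Pickup shots = 9+13 = 22
ES_Editing = 5; EF_Editing = 5+15 = 20
ES_Sound mix = max(EF_Set construction=4, EF_Principal photography=23, EF_Pickup shots=22, EF_Editing=20) = 23; EF_Sound mix = 23+12 = 35
Expected project duration μ = 35 hours. Critical path: Casting → Principal photography → Sound mix.

Variance along critical path = 0.444 + 2.778 + 7.111 = 10.333
σ = √10.333 = 3.215 hours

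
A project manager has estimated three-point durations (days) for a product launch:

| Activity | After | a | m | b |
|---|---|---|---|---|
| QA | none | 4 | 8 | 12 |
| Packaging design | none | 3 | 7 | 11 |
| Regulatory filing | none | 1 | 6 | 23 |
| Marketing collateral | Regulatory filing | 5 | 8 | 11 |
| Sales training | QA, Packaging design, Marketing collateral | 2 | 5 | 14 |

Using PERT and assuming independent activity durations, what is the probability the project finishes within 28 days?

te_QA = (4 + 4·8 + 12)/6 = 48/6 = 8; σ²_QA = ((12−4)/6)² = 1.778
te_Packaging design = (3 + 4·7 + 11)/6 = 42/6 = 7; σ²_Packaging design = ((11−3)/6)² = 1.778
te_Regulatory filing = (1 + 4·6 + 23)/6 = 48/6 = 8; σ²_Regulatory filing = ((23−1)/6)² = 13.444
te_Marketing collateral = (5 + 4·8 + 11)/6 = 48/6 = 8; σ²_Marketing collateral = ((11−5)/6)² = 1.000
te_Sales training = (2 + 4·5 + 14)/6 = 36/6 = 6; σ²_Sales training = ((14−2)/6)² = 4.000

Forward pass:
ES_QA = 0; EF_QA = 8
ES_Packaging design = 0; EF_Packaging design = 7
ES_Regulatory filing = 0; EF_Regulatory filing = 8
ES_Marketing collateral = 8; EF_Marketing collateral = 8+8 = 16
ES_Sales training = max(EF_QA=8, EF_Packaging design=7, EF_Marketing collateral=16) = 16; EF_Sales training = 16+6 = 22
Expected project duration μ = 22 days. Critical path: Regulatory filing → Marketing collateral → Sales training.

Variance along critical path = 13.444 + 1.000 + 4.000 = 18.444; σ = √18.444 = 4.295 days.
Z = (28 − 22) / 4.295 = 1.397
P(T ≤ 28) = Φ(1.397) ≈ 0.919

0.919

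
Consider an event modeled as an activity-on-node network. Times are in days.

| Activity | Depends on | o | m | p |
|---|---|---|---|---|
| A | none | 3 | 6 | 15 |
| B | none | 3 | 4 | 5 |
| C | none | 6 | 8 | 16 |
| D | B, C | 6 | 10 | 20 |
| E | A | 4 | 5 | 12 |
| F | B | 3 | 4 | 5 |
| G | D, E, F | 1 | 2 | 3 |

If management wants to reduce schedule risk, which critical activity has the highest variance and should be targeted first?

te_A = (3 + 4·6 + 15)/6 = 42/6 = 7; σ²_A = ((15−3)/6)² = 4.000
te_B = (3 + 4·4 + 5)/6 = 24/6 = 4; σ²_B = ((5−3)/6)² = 0.111
te_C = (6 + 4·8 + 16)/6 = 54/6 = 9; σ²_C = ((16−6)/6)² = 2.778
te_D = (6 + 4·10 + 20)/6 = 66/6 = 11; σ²_D = ((20−6)/6)² = 5.444
te_E = (4 + 4·5 + 12)/6 = 36/6 = 6; σ²_E = ((12−4)/6)² = 1.778
te_F = (3 + 4·4 + 5)/6 = 24/6 = 4; σ²_F = ((5−3)/6)² = 0.111
te_G = (1 + 4·2 + 3)/6 = 12/6 = 2; σ²_G = ((3−1)/6)² = 0.111

Forward pass:
ES_A = 0; EF_A = 7
ES_B = 0; EF_B = 4
ES_C = 0; EF_C = 9
ES_D = max(EF_B=4, EF_C=9) = 9; EF_D = 9+11 = 20
ES_E = 7; EF_E = 7+6 = 13
ES_F = 4; EF_F = 4+4 = 8
ES_G = max(EF_D=20, EF_E=13, EF_F=8) = 20; EF_G = 20+2 = 22
Expected project duration μ = 22 days. Critical path: C → D → G.

Variances on critical path: σ²_C=2.778, σ²_D=5.444, σ²_G=0.111.
Largest is σ²_D = 5.444.

D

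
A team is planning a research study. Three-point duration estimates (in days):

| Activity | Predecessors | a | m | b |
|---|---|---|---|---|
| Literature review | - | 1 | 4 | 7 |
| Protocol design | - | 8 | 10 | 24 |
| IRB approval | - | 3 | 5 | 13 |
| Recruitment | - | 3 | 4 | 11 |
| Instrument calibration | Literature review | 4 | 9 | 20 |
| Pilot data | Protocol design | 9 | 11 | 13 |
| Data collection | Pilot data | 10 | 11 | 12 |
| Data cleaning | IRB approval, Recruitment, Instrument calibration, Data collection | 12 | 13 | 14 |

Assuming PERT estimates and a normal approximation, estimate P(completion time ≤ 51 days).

te_Literature review = (1 + 4·4 + 7)/6 = 24/6 = 4; σ²_Literature review = ((7−1)/6)² = 1.000
te_Protocol design = (8 + 4·10 + 24)/6 = 72/6 = 12; σ²_Protocol design = ((24−8)/6)² = 7.111
te_IRB approval = (3 + 4·5 + 13)/6 = 36/6 = 6; σ²_IRB approval = ((13−3)/6)² = 2.778
te_Recruitment = (3 + 4·4 + 11)/6 = 30/6 = 5; σ²_Recruitment = ((11−3)/6)² = 1.778
te_Instrument calibration = (4 + 4·9 + 20)/6 = 60/6 = 10; σ²_Instrument calibration = ((20−4)/6)² = 7.111
te_Pilot data = (9 + 4·11 + 13)/6 = 66/6 = 11; σ²_Pilot data = ((13−9)/6)² = 0.444
te_Data collection = (10 + 4·11 + 12)/6 = 66/6 = 11; σ²_Data collection = ((12−10)/6)² = 0.111
te_Data cleaning = (12 + 4·13 + 14)/6 = 78/6 = 13; σ²_Data cleaning = ((14−12)/6)² = 0.111

Forward pass:
ES_Literature review = 0; EF_Literature review = 4
ES_Protocol design = 0; EF_Protocol design = 12
ES_IRB approval = 0; EF_IRB approval = 6
ES_Recruitment = 0; EF_Recruitment = 5
ES_Instrument calibration = 4; EF_Instrument calibration = 4+10 = 14
ES_Pilot data = 12; EF_Pilot data = 12+11 = 23
ES_Data collection = 23; EF_Data collection = 23+11 = 34
ES_Data cleaning = max(EF_IRB approval=6, EF_Recruitment=5, EF_Instrument calibration=14, EF_Data collection=34) = 34; EF_Data cleaning = 34+13 = 47
Expected project duration μ = 47 days. Critical path: Protocol design → Pilot data → Data collection → Data cleaning.

Variance along critical path = 7.111 + 0.444 + 0.111 + 0.111 = 7.778; σ = √7.778 = 2.789 days.
Z = (51 − 47) / 2.789 = 1.434
P(T ≤ 51) = Φ(1.434) ≈ 0.924

0.924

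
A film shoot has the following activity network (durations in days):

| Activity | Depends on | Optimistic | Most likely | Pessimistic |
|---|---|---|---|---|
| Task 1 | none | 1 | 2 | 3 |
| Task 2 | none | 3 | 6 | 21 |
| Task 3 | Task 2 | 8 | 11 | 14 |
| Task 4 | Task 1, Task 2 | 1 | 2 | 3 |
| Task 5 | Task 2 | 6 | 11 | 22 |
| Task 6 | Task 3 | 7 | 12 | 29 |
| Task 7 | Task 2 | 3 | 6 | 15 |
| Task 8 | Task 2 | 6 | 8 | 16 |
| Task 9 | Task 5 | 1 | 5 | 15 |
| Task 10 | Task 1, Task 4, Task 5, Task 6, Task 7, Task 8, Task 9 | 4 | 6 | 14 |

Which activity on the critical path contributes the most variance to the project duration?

Task 6

te_Task 1 = (1 + 4·2 + 3)/6 = 12/6 = 2; σ²_Task 1 = ((3−1)/6)² = 0.111
te_Task 2 = (3 + 4·6 + 21)/6 = 48/6 = 8; σ²_Task 2 = ((21−3)/6)² = 9.000
te_Task 3 = (8 + 4·11 + 14)/6 = 66/6 = 11; σ²_Task 3 = ((14−8)/6)² = 1.000
te_Task 4 = (1 + 4·2 + 3)/6 = 12/6 = 2; σ²_Task 4 = ((3−1)/6)² = 0.111
te_Task 5 = (6 + 4·11 + 22)/6 = 72/6 = 12; σ²_Task 5 = ((22−6)/6)² = 7.111
te_Task 6 = (7 + 4·12 + 29)/6 = 84/6 = 14; σ²_Task 6 = ((29−7)/6)² = 13.444
te_Task 7 = (3 + 4·6 + 15)/6 = 42/6 = 7; σ²_Task 7 = ((15−3)/6)² = 4.000
te_Task 8 = (6 + 4·8 + 16)/6 = 54/6 = 9; σ²_Task 8 = ((16−6)/6)² = 2.778
te_Task 9 = (1 + 4·5 + 15)/6 = 36/6 = 6; σ²_Task 9 = ((15−1)/6)² = 5.444
te_Task 10 = (4 + 4·6 + 14)/6 = 42/6 = 7; σ²_Task 10 = ((14−4)/6)² = 2.778

Forward pass:
ES_Task 1 = 0; EF_Task 1 = 2
ES_Task 2 = 0; EF_Task 2 = 8
ES_Task 3 = 8; EF_Task 3 = 8+11 = 19
ES_Task 4 = max(EF_Task 1=2, EF_Task 2=8) = 8; EF_Task 4 = 8+2 = 10
ES_Task 5 = 8; EF_Task 5 = 8+12 = 20
ES_Task 6 = 19; EF_Task 6 = 19+14 = 33
ES_Task 7 = 8; EF_Task 7 = 8+7 = 15
ES_Task 8 = 8; EF_Task 8 = 8+9 = 17
ES_Task 9 = 20; EF_Task 9 = 20+6 = 26
ES_Task 10 = max(EF_Task 1=2, EF_Task 4=10, EF_Task 5=20, EF_Task 6=33, EF_Task 7=15, EF_Task 8=17, EF_Task 9=26) = 33; EF_Task 10 = 33+7 = 40
Expected project duration μ = 40 days. Critical path: Task 2 → Task 3 → Task 6 → Task 10.

Variances on critical path: σ²_Task 2=9.000, σ²_Task 3=1.000, σ²_Task 6=13.444, σ²_Task 10=2.778.
Largest is σ²_Task 6 = 13.444.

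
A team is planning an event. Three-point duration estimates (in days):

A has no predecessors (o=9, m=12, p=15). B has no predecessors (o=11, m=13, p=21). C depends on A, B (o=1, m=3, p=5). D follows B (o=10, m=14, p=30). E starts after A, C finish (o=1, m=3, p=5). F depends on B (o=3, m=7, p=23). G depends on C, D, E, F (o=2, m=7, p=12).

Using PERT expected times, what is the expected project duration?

te_A = (9 + 4·12 + 15)/6 = 72/6 = 12
te_B = (11 + 4·13 + 21)/6 = 84/6 = 14
te_C = (1 + 4·3 + 5)/6 = 18/6 = 3
te_D = (10 + 4·14 + 30)/6 = 96/6 = 16
te_E = (1 + 4·3 + 5)/6 = 18/6 = 3
te_F = (3 + 4·7 + 23)/6 = 54/6 = 9
te_G = (2 + 4·7 + 12)/6 = 42/6 = 7

Forward pass:
ES_A = 0; EF_A = 12
ES_B = 0; EF_B = 14
ES_C = max(EF_A=12, EF_B=14) = 14; EF_C = 14+3 = 17
ES_D = 14; EF_D = 14+16 = 30
ES_E = max(EF_A=12, EF_C=17) = 17; EF_E = 17+3 = 20
ES_F = 14; EF_F = 14+9 = 23
ES_G = max(EF_C=17, EF_D=30, EF_E=20, EF_F=23) = 30; EF_G = 30+7 = 37
Expected project duration μ = 37 days. Critical path: B → D → G.

37 days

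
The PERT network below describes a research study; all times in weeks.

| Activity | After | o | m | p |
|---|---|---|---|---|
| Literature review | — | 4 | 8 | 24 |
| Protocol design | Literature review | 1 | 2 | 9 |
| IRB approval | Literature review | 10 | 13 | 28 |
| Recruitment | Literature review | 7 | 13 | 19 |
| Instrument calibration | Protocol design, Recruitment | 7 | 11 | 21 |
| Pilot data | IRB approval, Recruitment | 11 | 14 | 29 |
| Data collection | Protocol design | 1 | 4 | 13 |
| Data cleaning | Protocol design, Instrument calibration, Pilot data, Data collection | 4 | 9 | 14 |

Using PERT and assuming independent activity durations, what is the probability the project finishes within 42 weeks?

0.078

te_Literature review = (4 + 4·8 + 24)/6 = 60/6 = 10; σ²_Literature review = ((24−4)/6)² = 11.111
te_Protocol design = (1 + 4·2 + 9)/6 = 18/6 = 3; σ²_Protocol design = ((9−1)/6)² = 1.778
te_IRB approval = (10 + 4·13 + 28)/6 = 90/6 = 15; σ²_IRB approval = ((28−10)/6)² = 9.000
te_Recruitment = (7 + 4·13 + 19)/6 = 78/6 = 13; σ²_Recruitment = ((19−7)/6)² = 4.000
te_Instrument calibration = (7 + 4·11 + 21)/6 = 72/6 = 12; σ²_Instrument calibration = ((21−7)/6)² = 5.444
te_Pilot data = (11 + 4·14 + 29)/6 = 96/6 = 16; σ²_Pilot data = ((29−11)/6)² = 9.000
te_Data collection = (1 + 4·4 + 13)/6 = 30/6 = 5; σ²_Data collection = ((13−1)/6)² = 4.000
te_Data cleaning = (4 + 4·9 + 14)/6 = 54/6 = 9; σ²_Data cleaning = ((14−4)/6)² = 2.778

Forward pass:
ES_Literature review = 0; EF_Literature review = 10
ES_Protocol design = 10; EF_Protocol design = 10+3 = 13
ES_IRB approval = 10; EF_IRB approval = 10+15 = 25
ES_Recruitment = 10; EF_Recruitment = 10+13 = 23
ES_Instrument calibration = max(EF_Protocol design=13, EF_Recruitment=23) = 23; EF_Instrument calibration = 23+12 = 35
ES_Pilot data = max(EF_IRB approval=25, EF_Recruitment=23) = 25; EF_Pilot data = 25+16 = 41
ES_Data collection = 13; EF_Data collection = 13+5 = 18
ES_Data cleaning = max(EF_Protocol design=13, EF_Instrument calibration=35, EF_Pilot data=41, EF_Data collection=18) = 41; EF_Data cleaning = 41+9 = 50
Expected project duration μ = 50 weeks. Critical path: Literature review → IRB approval → Pilot data → Data cleaning.

Variance along critical path = 11.111 + 9.000 + 9.000 + 2.778 = 31.889; σ = √31.889 = 5.647 weeks.
Z = (42 − 50) / 5.647 = -1.417
P(T ≤ 42) = Φ(-1.417) ≈ 0.078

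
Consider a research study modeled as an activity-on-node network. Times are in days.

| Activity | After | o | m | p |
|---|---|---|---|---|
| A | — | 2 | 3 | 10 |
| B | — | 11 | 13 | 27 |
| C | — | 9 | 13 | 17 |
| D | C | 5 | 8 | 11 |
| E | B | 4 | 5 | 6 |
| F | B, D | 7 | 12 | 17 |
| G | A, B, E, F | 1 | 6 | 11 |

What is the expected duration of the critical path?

39 days

te_A = (2 + 4·3 + 10)/6 = 24/6 = 4
te_B = (11 + 4·13 + 27)/6 = 90/6 = 15
te_C = (9 + 4·13 + 17)/6 = 78/6 = 13
te_D = (5 + 4·8 + 11)/6 = 48/6 = 8
te_E = (4 + 4·5 + 6)/6 = 30/6 = 5
te_F = (7 + 4·12 + 17)/6 = 72/6 = 12
te_G = (1 + 4·6 + 11)/6 = 36/6 = 6

Forward pass:
ES_A = 0; EF_A = 4
ES_B = 0; EF_B = 15
ES_C = 0; EF_C = 13
ES_D = 13; EF_D = 13+8 = 21
ES_E = 15; EF_E = 15+5 = 20
ES_F = max(EF_B=15, EF_D=21) = 21; EF_F = 21+12 = 33
ES_G = max(EF_A=4, EF_B=15, EF_E=20, EF_F=33) = 33; EF_G = 33+6 = 39
Expected project duration μ = 39 days. Critical path: C → D → F → G.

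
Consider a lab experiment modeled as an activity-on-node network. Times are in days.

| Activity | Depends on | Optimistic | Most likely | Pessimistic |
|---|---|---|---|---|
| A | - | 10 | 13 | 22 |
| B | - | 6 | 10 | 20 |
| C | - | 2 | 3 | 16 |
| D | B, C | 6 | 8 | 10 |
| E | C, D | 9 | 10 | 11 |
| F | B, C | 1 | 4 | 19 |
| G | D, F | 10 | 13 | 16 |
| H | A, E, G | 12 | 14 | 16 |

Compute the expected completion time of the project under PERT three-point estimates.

46 days

te_A = (10 + 4·13 + 22)/6 = 84/6 = 14
te_B = (6 + 4·10 + 20)/6 = 66/6 = 11
te_C = (2 + 4·3 + 16)/6 = 30/6 = 5
te_D = (6 + 4·8 + 10)/6 = 48/6 = 8
te_E = (9 + 4·10 + 11)/6 = 60/6 = 10
te_F = (1 + 4·4 + 19)/6 = 36/6 = 6
te_G = (10 + 4·13 + 16)/6 = 78/6 = 13
te_H = (12 + 4·14 + 16)/6 = 84/6 = 14

Forward pass:
ES_A = 0; EF_A = 14
ES_B = 0; EF_B = 11
ES_C = 0; EF_C = 5
ES_D = max(EF_B=11, EF_C=5) = 11; EF_D = 11+8 = 19
ES_E = max(EF_C=5, EF_D=19) = 19; EF_E = 19+10 = 29
ES_F = max(EF_B=11, EF_C=5) = 11; EF_F = 11+6 = 17
ES_G = max(EF_D=19, EF_F=17) = 19; EF_G = 19+13 = 32
ES_H = max(EF_A=14, EF_E=29, EF_G=32) = 32; EF_H = 32+14 = 46
Expected project duration μ = 46 days. Critical path: B → D → G → H.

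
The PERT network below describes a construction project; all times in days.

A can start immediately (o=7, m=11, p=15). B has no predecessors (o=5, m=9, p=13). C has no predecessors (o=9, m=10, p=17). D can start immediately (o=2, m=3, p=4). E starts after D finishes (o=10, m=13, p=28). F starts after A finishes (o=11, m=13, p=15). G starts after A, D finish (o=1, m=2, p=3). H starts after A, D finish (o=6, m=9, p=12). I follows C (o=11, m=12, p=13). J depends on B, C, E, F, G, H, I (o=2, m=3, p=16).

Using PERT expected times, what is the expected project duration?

29 days

te_A = (7 + 4·11 + 15)/6 = 66/6 = 11
te_B = (5 + 4·9 + 13)/6 = 54/6 = 9
te_C = (9 + 4·10 + 17)/6 = 66/6 = 11
te_D = (2 + 4·3 + 4)/6 = 18/6 = 3
te_E = (10 + 4·13 + 28)/6 = 90/6 = 15
te_F = (11 + 4·13 + 15)/6 = 78/6 = 13
te_G = (1 + 4·2 + 3)/6 = 12/6 = 2
te_H = (6 + 4·9 + 12)/6 = 54/6 = 9
te_I = (11 + 4·12 + 13)/6 = 72/6 = 12
te_J = (2 + 4·3 + 16)/6 = 30/6 = 5

Forward pass:
ES_A = 0; EF_A = 11
ES_B = 0; EF_B = 9
ES_C = 0; EF_C = 11
ES_D = 0; EF_D = 3
ES_E = 3; EF_E = 3+15 = 18
ES_F = 11; EF_F = 11+13 = 24
ES_G = max(EF_A=11, EF_D=3) = 11; EF_G = 11+2 = 13
ES_H = max(EF_A=11, EF_D=3) = 11; EF_H = 11+9 = 20
ES_I = 11; EF_I = 11+12 = 23
ES_J = max(EF_B=9, EF_C=11, EF_E=18, EF_F=24, EF_G=13, EF_H=20, EF_I=23) = 24; EF_J = 24+5 = 29
Expected project duration μ = 29 days. Critical path: A → F → J.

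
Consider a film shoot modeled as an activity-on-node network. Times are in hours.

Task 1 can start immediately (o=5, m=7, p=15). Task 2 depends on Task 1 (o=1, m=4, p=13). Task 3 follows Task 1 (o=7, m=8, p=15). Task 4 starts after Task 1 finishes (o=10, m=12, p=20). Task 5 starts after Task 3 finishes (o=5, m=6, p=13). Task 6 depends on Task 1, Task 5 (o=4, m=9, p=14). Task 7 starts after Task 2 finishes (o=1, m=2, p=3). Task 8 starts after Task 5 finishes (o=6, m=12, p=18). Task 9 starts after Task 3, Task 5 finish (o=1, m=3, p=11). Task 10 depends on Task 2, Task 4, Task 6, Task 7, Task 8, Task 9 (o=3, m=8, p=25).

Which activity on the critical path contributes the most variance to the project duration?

te_Task 1 = (5 + 4·7 + 15)/6 = 48/6 = 8; σ²_Task 1 = ((15−5)/6)² = 2.778
te_Task 2 = (1 + 4·4 + 13)/6 = 30/6 = 5; σ²_Task 2 = ((13−1)/6)² = 4.000
te_Task 3 = (7 + 4·8 + 15)/6 = 54/6 = 9; σ²_Task 3 = ((15−7)/6)² = 1.778
te_Task 4 = (10 + 4·12 + 20)/6 = 78/6 = 13; σ²_Task 4 = ((20−10)/6)² = 2.778
te_Task 5 = (5 + 4·6 + 13)/6 = 42/6 = 7; σ²_Task 5 = ((13−5)/6)² = 1.778
te_Task 6 = (4 + 4·9 + 14)/6 = 54/6 = 9; σ²_Task 6 = ((14−4)/6)² = 2.778
te_Task 7 = (1 + 4·2 + 3)/6 = 12/6 = 2; σ²_Task 7 = ((3−1)/6)² = 0.111
te_Task 8 = (6 + 4·12 + 18)/6 = 72/6 = 12; σ²_Task 8 = ((18−6)/6)² = 4.000
te_Task 9 = (1 + 4·3 + 11)/6 = 24/6 = 4; σ²_Task 9 = ((11−1)/6)² = 2.778
te_Task 10 = (3 + 4·8 + 25)/6 = 60/6 = 10; σ²_Task 10 = ((25−3)/6)² = 13.444

Forward pass:
ES_Task 1 = 0; EF_Task 1 = 8
ES_Task 2 = 8; EF_Task 2 = 8+5 = 13
ES_Task 3 = 8; EF_Task 3 = 8+9 = 17
ES_Task 4 = 8; EF_Task 4 = 8+13 = 21
ES_Task 5 = 17; EF_Task 5 = 17+7 = 24
ES_Task 6 = max(EF_Task 1=8, EF_Task 5=24) = 24; EF_Task 6 = 24+9 = 33
ES_Task 7 = 13; EF_Task 7 = 13+2 = 15
ES_Task 8 = 24; EF_Task 8 = 24+12 = 36
ES_Task 9 = max(EF_Task 3=17, EF_Task 5=24) = 24; EF_Task 9 = 24+4 = 28
ES_Task 10 = max(EF_Task 2=13, EF_Task 4=21, EF_Task 6=33, EF_Task 7=15, EF_Task 8=36, EF_Task 9=28) = 36; EF_Task 10 = 36+10 = 46
Expected project duration μ = 46 hours. Critical path: Task 1 → Task 3 → Task 5 → Task 8 → Task 10.

Variances on critical path: σ²_Task 1=2.778, σ²_Task 3=1.778, σ²_Task 5=1.778, σ²_Task 8=4.000, σ²_Task 10=13.444.
Largest is σ²_Task 10 = 13.444.

Task 10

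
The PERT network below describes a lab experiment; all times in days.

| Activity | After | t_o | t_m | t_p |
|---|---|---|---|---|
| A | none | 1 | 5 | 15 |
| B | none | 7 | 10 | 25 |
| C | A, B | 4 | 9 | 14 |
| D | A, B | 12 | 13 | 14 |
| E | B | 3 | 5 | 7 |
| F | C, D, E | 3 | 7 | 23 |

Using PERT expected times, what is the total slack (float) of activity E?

te_A = (1 + 4·5 + 15)/6 = 36/6 = 6
te_B = (7 + 4·10 + 25)/6 = 72/6 = 12
te_C = (4 + 4·9 + 14)/6 = 54/6 = 9
te_D = (12 + 4·13 + 14)/6 = 78/6 = 13
te_E = (3 + 4·5 + 7)/6 = 30/6 = 5
te_F = (3 + 4·7 + 23)/6 = 54/6 = 9

Forward pass:
ES_A = 0; EF_A = 6
ES_B = 0; EF_B = 12
ES_C = max(EF_A=6, EF_B=12) = 12; EF_C = 12+9 = 21
ES_D = max(EF_A=6, EF_B=12) = 12; EF_D = 12+13 = 25
ES_E = 12; EF_E = 12+5 = 17
ES_F = max(EF_C=21, EF_D=25, EF_E=17) = 25; EF_F = 25+9 = 34
Expected project duration μ = 34 days. Critical path: B → D → F.

Backward pass:
LF_F = 34; LS_F = 34−9 = 25
LF_E = LS_F = 25; LS_E = 25−5 = 20
LF_D = LS_F = 25; LS_D = 25−13 = 12
LF_C = LS_F = 25; LS_C = 25−9 = 16
LF_B = min(LS_C=16, LS_D=12, LS_E=20) = 12; LS_B = 12−12 = 0
LF_A = min(LS_C=16, LS_D=12) = 12; LS_A = 12−6 = 6
Slack_E = LS_E − ES_E = 20 − 12 = 8

8 days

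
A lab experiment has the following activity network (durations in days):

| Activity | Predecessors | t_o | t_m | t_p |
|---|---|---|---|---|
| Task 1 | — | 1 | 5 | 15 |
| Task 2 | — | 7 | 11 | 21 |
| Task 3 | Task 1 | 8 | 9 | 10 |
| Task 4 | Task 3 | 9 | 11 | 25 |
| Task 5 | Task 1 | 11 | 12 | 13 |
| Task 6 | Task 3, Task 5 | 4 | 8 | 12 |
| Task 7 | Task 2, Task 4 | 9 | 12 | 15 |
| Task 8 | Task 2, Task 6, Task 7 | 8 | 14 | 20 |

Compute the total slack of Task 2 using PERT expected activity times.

16 days

te_Task 1 = (1 + 4·5 + 15)/6 = 36/6 = 6
te_Task 2 = (7 + 4·11 + 21)/6 = 72/6 = 12
te_Task 3 = (8 + 4·9 + 10)/6 = 54/6 = 9
te_Task 4 = (9 + 4·11 + 25)/6 = 78/6 = 13
te_Task 5 = (11 + 4·12 + 13)/6 = 72/6 = 12
te_Task 6 = (4 + 4·8 + 12)/6 = 48/6 = 8
te_Task 7 = (9 + 4·12 + 15)/6 = 72/6 = 12
te_Task 8 = (8 + 4·14 + 20)/6 = 84/6 = 14

Forward pass:
ES_Task 1 = 0; EF_Task 1 = 6
ES_Task 2 = 0; EF_Task 2 = 12
ES_Task 3 = 6; EF_Task 3 = 6+9 = 15
ES_Task 4 = 15; EF_Task 4 = 15+13 = 28
ES_Task 5 = 6; EF_Task 5 = 6+12 = 18
ES_Task 6 = max(EF_Task 3=15, EF_Task 5=18) = 18; EF_Task 6 = 18+8 = 26
ES_Task 7 = max(EF_Task 2=12, EF_Task 4=28) = 28; EF_Task 7 = 28+12 = 40
ES_Task 8 = max(EF_Task 2=12, EF_Task 6=26, EF_Task 7=40) = 40; EF_Task 8 = 40+14 = 54
Expected project duration μ = 54 days. Critical path: Task 1 → Task 3 → Task 4 → Task 7 → Task 8.

Backward pass:
LF_Task 8 = 54; LS_Task 8 = 54−14 = 40
LF_Task 7 = LS_Task 8 = 40; LS_Task 7 = 40−12 = 28
LF_Task 6 = LS_Task 8 = 40; LS_Task 6 = 40−8 = 32
LF_Task 5 = LS_Task 6 = 32; LS_Task 5 = 32−12 = 20
LF_Task 4 = LS_Task 7 = 28; LS_Task 4 = 28−13 = 15
LF_Task 3 = min(LS_Task 4=15, LS_Task 6=32) = 15; LS_Task 3 = 15−9 = 6
LF_Task 2 = min(LS_Task 7=28, LS_Task 8=40) = 28; LS_Task 2 = 28−12 = 16
LF_Task 1 = min(LS_Task 3=6, LS_Task 5=20) = 6; LS_Task 1 = 6−6 = 0
Slack_Task 2 = LS_Task 2 − ES_Task 2 = 16 − 0 = 16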